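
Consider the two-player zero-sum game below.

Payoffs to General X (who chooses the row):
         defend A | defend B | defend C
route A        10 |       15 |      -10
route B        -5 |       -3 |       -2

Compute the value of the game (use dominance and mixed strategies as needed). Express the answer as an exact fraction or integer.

Column defend B is strictly dominated by defend A for General Y (it gives General X more in every row).
The remaining 2×2 game on (route A, route B) × (defend A, defend C) has no saddle point. Let General X play route A with probability p; indifference gives 10p − 5(1−p) = −10p − 2(1−p), so p = 3/23.
Similarly General Y's optimal q on defend A is 8/23, and the value is 10·(8/23) + (-10)·(15/23) = -70/23.

-70/23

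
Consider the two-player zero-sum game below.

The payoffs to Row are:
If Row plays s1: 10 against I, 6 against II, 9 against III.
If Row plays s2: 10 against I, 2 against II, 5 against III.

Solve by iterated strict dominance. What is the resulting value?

Column I is strictly dominated by II for Column (6<10, 2<10); eliminate I.
Row s2 is strictly dominated by row s1 (6>2, 9>5); eliminate s2.
Column III is strictly dominated by II for Column (6<9); eliminate III.
Only (s1, II) remains, with payoff 6.

6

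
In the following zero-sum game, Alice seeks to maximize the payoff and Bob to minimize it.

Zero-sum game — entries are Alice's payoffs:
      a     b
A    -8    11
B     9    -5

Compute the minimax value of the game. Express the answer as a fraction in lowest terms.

Row minima are -8 and -5, so Alice's maximin is -5; column maxima are 9 and 11, so Bob's minimax is 9. These differ, so the equilibrium is in mixed strategies.
Let Alice play A with probability p. Bob is indifferent when −8p + 9(1−p) = 11p − 5(1−p), giving p = 14/33.
Let Bob play a with probability q. Alice is indifferent when −8q + 11(1−q) = 9q − 5(1−q), giving q = 16/33.
The value is -8·(16/33) + (11)·(17/33) = 59/33.

59/33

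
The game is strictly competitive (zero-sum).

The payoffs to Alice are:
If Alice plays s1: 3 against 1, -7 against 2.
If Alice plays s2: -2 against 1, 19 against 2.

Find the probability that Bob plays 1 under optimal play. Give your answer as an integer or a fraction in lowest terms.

Row minima are -7 and -2, so Alice's maximin is -2; column maxima are 3 and 19, so Bob's minimax is 3. These differ, so the equilibrium is in mixed strategies.
Let Bob play 1 with probability q. Alice is indifferent when 3q − 7(1−q) = −2q + 19(1−q), giving q = 26/31.

26/31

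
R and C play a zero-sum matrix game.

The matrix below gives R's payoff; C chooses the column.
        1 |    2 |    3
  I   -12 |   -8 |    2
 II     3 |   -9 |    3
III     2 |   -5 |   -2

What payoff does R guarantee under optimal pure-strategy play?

-5

Row minima: -12, -9, -5 → R's maximin is -5.
Column maxima: 3, -5, 3 → C's minimax is -5.
They coincide at (III, 2), so the value is -5.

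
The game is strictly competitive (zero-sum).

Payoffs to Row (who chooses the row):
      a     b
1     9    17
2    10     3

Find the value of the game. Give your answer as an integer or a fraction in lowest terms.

Row minima are 9 and 3, so Row's maximin is 9; column maxima are 10 and 17, so Column's minimax is 10. These differ, so the equilibrium is in mixed strategies.
Let Row play 1 with probability p. Column is indifferent when 9p + 10(1−p) = 17p + 3(1−p), giving p = 7/15.
Let Column play a with probability q. Row is indifferent when 9q + 17(1−q) = 10q + 3(1−q), giving q = 14/15.
The value is 9·(14/15) + (17)·(1/15) = 143/15.

143/15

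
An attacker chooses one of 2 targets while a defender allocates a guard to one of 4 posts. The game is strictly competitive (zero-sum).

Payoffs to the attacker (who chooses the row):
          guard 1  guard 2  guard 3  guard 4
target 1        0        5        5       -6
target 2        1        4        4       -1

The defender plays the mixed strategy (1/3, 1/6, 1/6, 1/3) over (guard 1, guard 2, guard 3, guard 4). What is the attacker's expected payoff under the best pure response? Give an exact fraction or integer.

target 1: (0)·(1/3) + (5)·(1/6) + (5)·(1/6) + (-6)·(1/3) = -1/3.
target 2: (1)·(1/3) + (4)·(1/6) + (4)·(1/6) + (-1)·(1/3) = 4/3.
The best pure response is target 2 with expected payoff 4/3.

4/3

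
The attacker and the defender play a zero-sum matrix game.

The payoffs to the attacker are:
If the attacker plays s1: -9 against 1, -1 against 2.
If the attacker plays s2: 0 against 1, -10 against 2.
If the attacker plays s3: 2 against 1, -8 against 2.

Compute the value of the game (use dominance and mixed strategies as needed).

-37/9

Row s2 is strictly dominated by row s3, so the attacker never plays it.
The remaining 2×2 game on (s1, s3) × (1, 2) has no saddle point. Let the attacker play s1 with probability p; indifference gives −9p + 2(1−p) = −p − 8(1−p), so p = 5/9.
Similarly the defender's optimal q on 1 is 7/18, and the value is -9·(7/18) + (-1)·(11/18) = -37/9.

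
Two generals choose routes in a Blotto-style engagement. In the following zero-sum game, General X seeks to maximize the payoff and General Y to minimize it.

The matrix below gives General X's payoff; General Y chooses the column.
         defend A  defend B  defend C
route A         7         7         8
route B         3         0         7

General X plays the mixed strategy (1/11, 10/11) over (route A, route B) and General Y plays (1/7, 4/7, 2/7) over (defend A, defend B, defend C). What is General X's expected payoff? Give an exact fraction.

Against (1/7, 4/7, 2/7), each row's expected payoff is route A: 51/7; route B: 17/7.
Taking the (1/11, 10/11)-weighted average: (1/11)·(51/7) + (10/11)·(17/7) = 221/77.

221/77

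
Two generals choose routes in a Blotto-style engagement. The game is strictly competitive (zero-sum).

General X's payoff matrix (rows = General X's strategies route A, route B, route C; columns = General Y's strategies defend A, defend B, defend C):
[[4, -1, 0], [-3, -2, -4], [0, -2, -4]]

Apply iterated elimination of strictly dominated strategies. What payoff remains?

Row route B is strictly dominated by row route A (4>-3, -1>-2, 0>-4); eliminate route B.
Row route C is strictly dominated by row route A (4>0, -1>-2, 0>-4); eliminate route C.
Column defend C is strictly dominated by defend B for General Y (-1<0); eliminate defend C.
Column defend A is strictly dominated by defend B for General Y (-1<4); eliminate defend A.
Only (route A, defend B) remains, with payoff -1.

-1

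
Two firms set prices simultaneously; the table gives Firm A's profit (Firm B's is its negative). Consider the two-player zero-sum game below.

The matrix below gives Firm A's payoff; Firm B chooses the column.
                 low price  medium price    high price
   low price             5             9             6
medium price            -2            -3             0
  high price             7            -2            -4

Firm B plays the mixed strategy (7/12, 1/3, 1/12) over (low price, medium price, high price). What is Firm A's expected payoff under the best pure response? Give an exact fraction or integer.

low price: (5)·(7/12) + (9)·(1/3) + (6)·(1/12) = 77/12.
medium price: (-2)·(7/12) + (-3)·(1/3) + (0)·(1/12) = -13/6.
high price: (7)·(7/12) + (-2)·(1/3) + (-4)·(1/12) = 37/12.
The best pure response is low price with expected payoff 77/12.

77/12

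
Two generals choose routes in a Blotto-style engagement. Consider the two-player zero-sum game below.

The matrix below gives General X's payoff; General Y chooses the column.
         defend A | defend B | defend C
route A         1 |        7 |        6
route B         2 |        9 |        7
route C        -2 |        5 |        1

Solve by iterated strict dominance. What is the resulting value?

2

Column defend B is strictly dominated by defend A for General Y (1<7, 2<9, -2<5); eliminate defend B.
Column defend C is strictly dominated by defend A for General Y (1<6, 2<7, -2<1); eliminate defend C.
Row route A is strictly dominated by row route B (2>1); eliminate route A.
Row route C is strictly dominated by row route B (2>-2); eliminate route C.
Only (route B, defend A) remains, with payoff 2.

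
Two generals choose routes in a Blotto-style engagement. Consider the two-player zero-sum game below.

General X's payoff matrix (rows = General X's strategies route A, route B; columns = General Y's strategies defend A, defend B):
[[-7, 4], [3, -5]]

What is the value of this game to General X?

-23/19

Row minima are -7 and -5, so General X's maximin is -5; column maxima are 3 and 4, so General Y's minimax is 3. These differ, so the equilibrium is in mixed strategies.
Let General X play route A with probability p. General Y is indifferent when −7p + 3(1−p) = 4p − 5(1−p), giving p = 8/19.
Let General Y play defend A with probability q. General X is indifferent when −7q + 4(1−q) = 3q − 5(1−q), giving q = 9/19.
The value is -7·(9/19) + (4)·(10/19) = -23/19.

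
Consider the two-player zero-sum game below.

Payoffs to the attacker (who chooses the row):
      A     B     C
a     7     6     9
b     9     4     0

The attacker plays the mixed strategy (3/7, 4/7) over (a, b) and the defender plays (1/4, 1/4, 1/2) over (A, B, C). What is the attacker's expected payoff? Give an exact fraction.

145/28

Against (1/4, 1/4, 1/2), each row's expected payoff is a: 31/4; b: 13/4.
Taking the (3/7, 4/7)-weighted average: (3/7)·(31/4) + (4/7)·(13/4) = 145/28.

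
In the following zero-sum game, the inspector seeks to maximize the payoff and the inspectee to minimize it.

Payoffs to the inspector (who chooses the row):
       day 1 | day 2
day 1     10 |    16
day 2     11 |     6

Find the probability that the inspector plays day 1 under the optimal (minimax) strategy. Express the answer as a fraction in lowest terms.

Row minima are 10 and 6, so the inspector's maximin is 10; column maxima are 11 and 16, so the inspectee's minimax is 11. These differ, so the equilibrium is in mixed strategies.
Let the inspector play day 1 with probability p. The inspectee is indifferent when 10p + 11(1−p) = 16p + 6(1−p), giving p = 5/11.

5/11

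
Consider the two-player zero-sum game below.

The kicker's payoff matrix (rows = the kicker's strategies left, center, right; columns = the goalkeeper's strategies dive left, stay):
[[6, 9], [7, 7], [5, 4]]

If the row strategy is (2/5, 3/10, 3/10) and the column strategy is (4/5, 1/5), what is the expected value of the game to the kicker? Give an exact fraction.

Against (4/5, 1/5), each row's expected payoff is left: 33/5; center: 7; right: 24/5.
Taking the (2/5, 3/10, 3/10)-weighted average: (2/5)·(33/5) + (3/10)·(7) + (3/10)·(24/5) = 309/50.

309/50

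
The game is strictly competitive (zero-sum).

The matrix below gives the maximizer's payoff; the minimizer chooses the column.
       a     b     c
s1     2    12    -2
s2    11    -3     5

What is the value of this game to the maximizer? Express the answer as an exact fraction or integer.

Column a is strictly dominated by c for the minimizer (it gives the maximizer more in every row).
The remaining 2×2 game on (s1, s2) × (b, c) has no saddle point. Let the maximizer play s1 with probability p; indifference gives 12p − 3(1−p) = −2p + 5(1−p), so p = 4/11.
Similarly the minimizer's optimal q on b is 7/22, and the value is 12·(7/22) + (-2)·(15/22) = 27/11.

27/11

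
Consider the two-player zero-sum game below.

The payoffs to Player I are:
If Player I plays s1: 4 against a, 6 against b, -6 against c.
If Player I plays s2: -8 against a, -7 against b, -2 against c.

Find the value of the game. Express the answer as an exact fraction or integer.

Column b is strictly dominated by a for Player II (it gives Player I more in every row).
The remaining 2×2 game on (s1, s2) × (a, c) has no saddle point. Let Player I play s1 with probability p; indifference gives 4p − 8(1−p) = −6p − 2(1−p), so p = 3/8.
Similarly Player II's optimal q on a is 1/4, and the value is 4·(1/4) + (-6)·(3/4) = -7/2.

-7/2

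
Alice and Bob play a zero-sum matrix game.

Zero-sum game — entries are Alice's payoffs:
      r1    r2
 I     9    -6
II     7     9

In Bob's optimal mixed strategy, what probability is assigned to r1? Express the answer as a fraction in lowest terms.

Row minima are -6 and 7, so Alice's maximin is 7; column maxima are 9 and 9, so Bob's minimax is 9. These differ, so the equilibrium is in mixed strategies.
Let Bob play r1 with probability q. Alice is indifferent when 9q − 6(1−q) = 7q + 9(1−q), giving q = 15/17.

15/17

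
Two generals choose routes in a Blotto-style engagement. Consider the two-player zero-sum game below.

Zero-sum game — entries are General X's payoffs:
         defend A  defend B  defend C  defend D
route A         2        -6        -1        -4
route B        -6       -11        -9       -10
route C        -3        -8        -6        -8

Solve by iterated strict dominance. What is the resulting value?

-6

Column defend C is strictly dominated by defend B for General Y (-6<-1, -11<-9, -8<-6); eliminate defend C.
Column defend A is strictly dominated by defend B for General Y (-6<2, -11<-6, -8<-3); eliminate defend A.
Row route B is strictly dominated by row route A (-6>-11, -4>-10); eliminate route B.
Row route C is strictly dominated by row route A (-6>-8, -4>-8); eliminate route C.
Column defend D is strictly dominated by defend B for General Y (-6<-4); eliminate defend D.
Only (route A, defend B) remains, with payoff -6.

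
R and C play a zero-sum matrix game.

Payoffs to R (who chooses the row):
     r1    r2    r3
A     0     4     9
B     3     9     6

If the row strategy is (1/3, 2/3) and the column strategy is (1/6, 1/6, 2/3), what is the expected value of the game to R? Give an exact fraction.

56/9

Against (1/6, 1/6, 2/3), each row's expected payoff is A: 20/3; B: 6.
Taking the (1/3, 2/3)-weighted average: (1/3)·(20/3) + (2/3)·(6) = 56/9.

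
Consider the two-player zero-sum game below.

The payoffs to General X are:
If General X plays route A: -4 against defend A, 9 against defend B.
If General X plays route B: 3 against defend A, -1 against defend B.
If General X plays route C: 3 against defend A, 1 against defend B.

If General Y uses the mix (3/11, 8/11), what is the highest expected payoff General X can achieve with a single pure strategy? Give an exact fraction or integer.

60/11

route A: (-4)·(3/11) + (9)·(8/11) = 60/11.
route B: (3)·(3/11) + (-1)·(8/11) = 1/11.
route C: (3)·(3/11) + (1)·(8/11) = 17/11.
The best pure response is route A with expected payoff 60/11.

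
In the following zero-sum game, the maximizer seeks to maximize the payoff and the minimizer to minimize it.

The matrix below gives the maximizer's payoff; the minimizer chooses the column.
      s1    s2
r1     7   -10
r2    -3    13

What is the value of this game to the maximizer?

61/33

Row minima are -10 and -3, so the maximizer's maximin is -3; column maxima are 7 and 13, so the minimizer's minimax is 7. These differ, so the equilibrium is in mixed strategies.
Let the maximizer play r1 with probability p. The minimizer is indifferent when 7p − 3(1−p) = −10p + 13(1−p), giving p = 16/33.
Let the minimizer play s1 with probability q. The maximizer is indifferent when 7q − 10(1−q) = −3q + 13(1−q), giving q = 23/33.
The value is 7·(23/33) + (-10)·(10/33) = 61/33.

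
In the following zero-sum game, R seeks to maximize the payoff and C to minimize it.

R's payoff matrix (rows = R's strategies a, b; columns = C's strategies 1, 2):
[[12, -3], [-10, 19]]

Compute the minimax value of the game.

9/2

Row minima are -3 and -10, so R's maximin is -3; column maxima are 12 and 19, so C's minimax is 12. These differ, so the equilibrium is in mixed strategies.
Let R play a with probability p. C is indifferent when 12p − 10(1−p) = −3p + 19(1−p), giving p = 29/44.
Let C play 1 with probability q. R is indifferent when 12q − 3(1−q) = −10q + 19(1−q), giving q = 1/2.
The value is 12·(1/2) + (-3)·(1/2) = 9/2.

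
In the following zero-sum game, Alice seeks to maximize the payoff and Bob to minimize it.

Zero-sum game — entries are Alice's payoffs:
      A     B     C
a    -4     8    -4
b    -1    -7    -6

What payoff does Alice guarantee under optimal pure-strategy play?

Row minima: -4, -7 → Alice's maximin is -4.
Column maxima: -1, 8, -4 → Bob's minimax is -4.
They coincide at (a, C), so the value is -4.

-4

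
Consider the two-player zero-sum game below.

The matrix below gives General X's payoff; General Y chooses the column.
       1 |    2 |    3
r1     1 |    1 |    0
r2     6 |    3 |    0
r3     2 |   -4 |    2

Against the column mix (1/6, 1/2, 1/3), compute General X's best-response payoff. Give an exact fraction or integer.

r1: (1)·(1/6) + (1)·(1/2) + (0)·(1/3) = 2/3.
r2: (6)·(1/6) + (3)·(1/2) + (0)·(1/3) = 5/2.
r3: (2)·(1/6) + (-4)·(1/2) + (2)·(1/3) = -1.
The best pure response is r2 with expected payoff 5/2.

5/2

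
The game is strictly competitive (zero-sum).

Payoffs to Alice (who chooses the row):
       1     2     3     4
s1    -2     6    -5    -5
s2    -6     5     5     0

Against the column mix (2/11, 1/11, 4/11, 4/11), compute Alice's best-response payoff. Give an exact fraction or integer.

s1: (-2)·(2/11) + (6)·(1/11) + (-5)·(4/11) + (-5)·(4/11) = -38/11.
s2: (-6)·(2/11) + (5)·(1/11) + (5)·(4/11) + (0)·(4/11) = 13/11.
The best pure response is s2 with expected payoff 13/11.

13/11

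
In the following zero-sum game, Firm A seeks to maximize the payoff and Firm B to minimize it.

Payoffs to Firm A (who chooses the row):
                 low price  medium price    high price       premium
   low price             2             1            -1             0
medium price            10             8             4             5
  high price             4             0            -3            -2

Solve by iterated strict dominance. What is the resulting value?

4

Column low price is strictly dominated by medium price for Firm B (1<2, 8<10, 0<4); eliminate low price.
Column premium is strictly dominated by high price for Firm B (-1<0, 4<5, -3<-2); eliminate premium.
Row high price is strictly dominated by row low price (1>0, -1>-3); eliminate high price.
Row low price is strictly dominated by row medium price (8>1, 4>-1); eliminate low price.
Column medium price is strictly dominated by high price for Firm B (4<8); eliminate medium price.
Only (medium price, high price) remains, with payoff 4.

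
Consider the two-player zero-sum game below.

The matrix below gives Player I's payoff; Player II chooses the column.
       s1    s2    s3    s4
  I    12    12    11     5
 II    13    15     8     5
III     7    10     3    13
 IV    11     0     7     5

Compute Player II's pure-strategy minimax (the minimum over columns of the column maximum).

The worst case (largest entry) in each column is s1: 13, s2: 15, s3: 11, s4: 13.
The best (smallest) of these is 11.

11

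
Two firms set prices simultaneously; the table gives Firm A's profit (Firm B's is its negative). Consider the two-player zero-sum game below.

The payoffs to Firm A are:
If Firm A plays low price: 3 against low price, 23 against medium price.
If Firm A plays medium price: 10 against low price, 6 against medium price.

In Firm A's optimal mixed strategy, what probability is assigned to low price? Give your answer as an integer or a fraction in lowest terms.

Row minima are 3 and 6, so Firm A's maximin is 6; column maxima are 10 and 23, so Firm B's minimax is 10. These differ, so the equilibrium is in mixed strategies.
Let Firm A play low price with probability p. Firm B is indifferent when 3p + 10(1−p) = 23p + 6(1−p), giving p = 1/6.

1/6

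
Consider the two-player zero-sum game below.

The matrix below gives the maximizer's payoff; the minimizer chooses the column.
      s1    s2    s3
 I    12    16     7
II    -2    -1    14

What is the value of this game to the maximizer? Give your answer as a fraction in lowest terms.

26/3

Column s2 is strictly dominated by s1 for the minimizer (it gives the maximizer more in every row).
The remaining 2×2 game on (I, II) × (s1, s3) has no saddle point. Let the maximizer play I with probability p; indifference gives 12p − 2(1−p) = 7p + 14(1−p), so p = 16/21.
Similarly the minimizer's optimal q on s1 is 1/3, and the value is 12·(1/3) + (7)·(2/3) = 26/3.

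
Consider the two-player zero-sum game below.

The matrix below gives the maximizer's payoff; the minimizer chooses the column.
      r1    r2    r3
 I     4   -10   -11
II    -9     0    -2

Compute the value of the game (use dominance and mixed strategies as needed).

Column r2 is strictly dominated by r3 for the minimizer (it gives the maximizer more in every row).
The remaining 2×2 game on (I, II) × (r1, r3) has no saddle point. Let the maximizer play I with probability p; indifference gives 4p − 9(1−p) = −11p − 2(1−p), so p = 7/22.
Similarly the minimizer's optimal q on r1 is 9/22, and the value is 4·(9/22) + (-11)·(13/22) = -107/22.

-107/22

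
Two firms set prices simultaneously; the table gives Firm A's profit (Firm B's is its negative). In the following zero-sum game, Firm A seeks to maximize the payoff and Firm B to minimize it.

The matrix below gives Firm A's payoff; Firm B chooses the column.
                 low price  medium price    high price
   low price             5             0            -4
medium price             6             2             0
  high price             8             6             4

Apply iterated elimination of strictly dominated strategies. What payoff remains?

4

Column medium price is strictly dominated by high price for Firm B (-4<0, 0<2, 4<6); eliminate medium price.
Row low price is strictly dominated by row medium price (6>5, 0>-4); eliminate low price.
Column low price is strictly dominated by high price for Firm B (0<6, 4<8); eliminate low price.
Row medium price is strictly dominated by row high price (4>0); eliminate medium price.
Only (high price, high price) remains, with payoff 4.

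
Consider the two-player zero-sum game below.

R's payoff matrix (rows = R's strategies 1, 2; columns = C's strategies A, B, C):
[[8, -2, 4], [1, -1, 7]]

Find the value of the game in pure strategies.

-1

Row minima: -2, -1 → R's maximin is -1.
Column maxima: 8, -1, 7 → C's minimax is -1.
They coincide at (2, B), so the value is -1.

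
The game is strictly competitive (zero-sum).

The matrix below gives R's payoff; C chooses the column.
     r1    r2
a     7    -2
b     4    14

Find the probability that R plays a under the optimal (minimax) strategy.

10/19

Row minima are -2 and 4, so R's maximin is 4; column maxima are 7 and 14, so C's minimax is 7. These differ, so the equilibrium is in mixed strategies.
Let R play a with probability p. C is indifferent when 7p + 4(1−p) = −2p + 14(1−p), giving p = 10/19.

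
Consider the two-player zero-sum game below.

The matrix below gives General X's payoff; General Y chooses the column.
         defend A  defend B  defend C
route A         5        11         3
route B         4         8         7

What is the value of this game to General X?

23/5

Column defend B is strictly dominated by defend A for General Y (it gives General X more in every row).
The remaining 2×2 game on (route A, route B) × (defend A, defend C) has no saddle point. Let General X play route A with probability p; indifference gives 5p + 4(1−p) = 3p + 7(1−p), so p = 3/5.
Similarly General Y's optimal q on defend A is 4/5, and the value is 5·(4/5) + (3)·(1/5) = 23/5.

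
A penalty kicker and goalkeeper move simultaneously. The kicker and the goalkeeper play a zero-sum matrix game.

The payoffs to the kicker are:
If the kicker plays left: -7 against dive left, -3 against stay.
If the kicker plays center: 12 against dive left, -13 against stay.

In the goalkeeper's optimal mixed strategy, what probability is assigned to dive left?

10/29

Row minima are -7 and -13, so the kicker's maximin is -7; column maxima are 12 and -3, so the goalkeeper's minimax is -3. These differ, so the equilibrium is in mixed strategies.
Let the goalkeeper play dive left with probability q. The kicker is indifferent when −7q − 3(1−q) = 12q − 13(1−q), giving q = 10/29.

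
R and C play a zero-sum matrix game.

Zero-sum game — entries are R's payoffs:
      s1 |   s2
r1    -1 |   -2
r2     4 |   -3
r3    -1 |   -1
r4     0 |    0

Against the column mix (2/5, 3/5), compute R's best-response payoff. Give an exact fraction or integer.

0

r1: (-1)·(2/5) + (-2)·(3/5) = -8/5.
r2: (4)·(2/5) + (-3)·(3/5) = -1/5.
r3: (-1)·(2/5) + (-1)·(3/5) = -1.
r4: (0)·(2/5) + (0)·(3/5) = 0.
The best pure response is r4 with expected payoff 0.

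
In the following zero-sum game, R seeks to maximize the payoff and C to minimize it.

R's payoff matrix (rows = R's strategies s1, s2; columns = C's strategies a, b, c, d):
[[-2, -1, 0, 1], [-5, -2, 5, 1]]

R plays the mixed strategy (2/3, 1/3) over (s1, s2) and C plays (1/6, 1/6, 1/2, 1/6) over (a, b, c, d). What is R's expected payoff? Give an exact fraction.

Against (1/6, 1/6, 1/2, 1/6), each row's expected payoff is s1: -1/3; s2: 3/2.
Taking the (2/3, 1/3)-weighted average: (2/3)·(-1/3) + (1/3)·(3/2) = 5/18.

5/18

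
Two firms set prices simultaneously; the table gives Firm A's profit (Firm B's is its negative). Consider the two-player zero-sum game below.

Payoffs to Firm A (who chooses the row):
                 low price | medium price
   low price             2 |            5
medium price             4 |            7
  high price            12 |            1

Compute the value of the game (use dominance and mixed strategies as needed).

Row low price is strictly dominated by row medium price, so Firm A never plays it.
The remaining 2×2 game on (medium price, high price) × (low price, medium price) has no saddle point. Let Firm A play medium price with probability p; indifference gives 4p + 12(1−p) = 7p + (1−p), so p = 11/14.
Similarly Firm B's optimal q on low price is 3/7, and the value is 4·(3/7) + (7)·(4/7) = 40/7.

40/7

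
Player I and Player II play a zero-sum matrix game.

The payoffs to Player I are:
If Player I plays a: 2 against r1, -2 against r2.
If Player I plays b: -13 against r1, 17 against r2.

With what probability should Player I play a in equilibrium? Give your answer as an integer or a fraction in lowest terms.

15/17

Row minima are -2 and -13, so Player I's maximin is -2; column maxima are 2 and 17, so Player II's minimax is 2. These differ, so the equilibrium is in mixed strategies.
Let Player I play a with probability p. Player II is indifferent when 2p − 13(1−p) = −2p + 17(1−p), giving p = 15/17.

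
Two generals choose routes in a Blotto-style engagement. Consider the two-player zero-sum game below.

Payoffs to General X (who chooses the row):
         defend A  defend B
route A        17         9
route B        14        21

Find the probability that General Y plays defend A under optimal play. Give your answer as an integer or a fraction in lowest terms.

Row minima are 9 and 14, so General X's maximin is 14; column maxima are 17 and 21, so General Y's minimax is 17. These differ, so the equilibrium is in mixed strategies.
Let General Y play defend A with probability q. General X is indifferent when 17q + 9(1−q) = 14q + 21(1−q), giving q = 4/5.

4/5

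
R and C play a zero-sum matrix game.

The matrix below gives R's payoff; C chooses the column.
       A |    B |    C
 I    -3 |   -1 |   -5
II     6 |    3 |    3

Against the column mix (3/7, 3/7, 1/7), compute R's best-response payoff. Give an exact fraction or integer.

I: (-3)·(3/7) + (-1)·(3/7) + (-5)·(1/7) = -17/7.
II: (6)·(3/7) + (3)·(3/7) + (3)·(1/7) = 30/7.
The best pure response is II with expected payoff 30/7.

30/7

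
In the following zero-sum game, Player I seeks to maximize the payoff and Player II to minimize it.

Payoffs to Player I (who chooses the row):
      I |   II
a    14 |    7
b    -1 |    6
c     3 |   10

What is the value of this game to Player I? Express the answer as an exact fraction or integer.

17/2

Row b is strictly dominated by row c, so Player I never plays it.
The remaining 2×2 game on (a, c) × (I, II) has no saddle point. Let Player I play a with probability p; indifference gives 14p + 3(1−p) = 7p + 10(1−p), so p = 1/2.
Similarly Player II's optimal q on I is 3/14, and the value is 14·(3/14) + (7)·(11/14) = 17/2.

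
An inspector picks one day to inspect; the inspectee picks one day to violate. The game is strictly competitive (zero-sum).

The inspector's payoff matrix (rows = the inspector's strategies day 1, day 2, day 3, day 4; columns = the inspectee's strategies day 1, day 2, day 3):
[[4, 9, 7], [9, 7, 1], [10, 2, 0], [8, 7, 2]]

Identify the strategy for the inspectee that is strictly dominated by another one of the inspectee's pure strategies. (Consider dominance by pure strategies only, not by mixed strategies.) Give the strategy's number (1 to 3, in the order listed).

2

The inspectee prefers columns that give the inspector less. Compare day 2 with day 3: 7 < 9, 1 < 7, 0 < 2, 2 < 7.
So day 3 strictly dominates day 2 for the inspectee; day 2 is strictly dominated.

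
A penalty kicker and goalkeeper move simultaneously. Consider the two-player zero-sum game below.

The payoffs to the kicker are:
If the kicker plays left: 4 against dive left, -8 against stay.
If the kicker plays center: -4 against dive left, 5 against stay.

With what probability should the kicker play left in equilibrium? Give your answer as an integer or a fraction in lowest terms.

Row minima are -8 and -4, so the kicker's maximin is -4; column maxima are 4 and 5, so the goalkeeper's minimax is 4. These differ, so the equilibrium is in mixed strategies.
Let the kicker play left with probability p. The goalkeeper is indifferent when 4p − 4(1−p) = −8p + 5(1−p), giving p = 3/7.

3/7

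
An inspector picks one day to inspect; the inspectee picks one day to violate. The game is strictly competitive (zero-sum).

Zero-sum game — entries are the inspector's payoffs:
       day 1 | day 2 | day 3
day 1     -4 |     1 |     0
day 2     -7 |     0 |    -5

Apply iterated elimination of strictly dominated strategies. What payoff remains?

-4

Column day 2 is strictly dominated by day 1 for the inspectee (-4<1, -7<0); eliminate day 2.
Column day 3 is strictly dominated by day 1 for the inspectee (-4<0, -7<-5); eliminate day 3.
Row day 2 is strictly dominated by row day 1 (-4>-7); eliminate day 2.
Only (day 1, day 1) remains, with payoff -4.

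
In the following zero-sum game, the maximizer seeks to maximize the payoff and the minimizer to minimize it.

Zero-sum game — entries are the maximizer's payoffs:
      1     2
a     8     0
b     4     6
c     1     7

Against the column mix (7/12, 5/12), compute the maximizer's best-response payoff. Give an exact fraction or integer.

29/6

a: (8)·(7/12) + (0)·(5/12) = 14/3.
b: (4)·(7/12) + (6)·(5/12) = 29/6.
c: (1)·(7/12) + (7)·(5/12) = 7/2.
The best pure response is b with expected payoff 29/6.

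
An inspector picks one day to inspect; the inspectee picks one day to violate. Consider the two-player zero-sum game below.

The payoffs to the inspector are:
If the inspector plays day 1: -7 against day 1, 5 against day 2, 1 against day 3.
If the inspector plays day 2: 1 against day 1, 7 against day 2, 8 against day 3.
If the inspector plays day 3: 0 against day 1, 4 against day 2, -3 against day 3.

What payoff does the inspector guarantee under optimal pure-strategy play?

Row minima: -7, 1, -3 → the inspector's maximin is 1.
Column maxima: 1, 7, 8 → the inspectee's minimax is 1.
They coincide at (day 2, day 1), so the value is 1.

1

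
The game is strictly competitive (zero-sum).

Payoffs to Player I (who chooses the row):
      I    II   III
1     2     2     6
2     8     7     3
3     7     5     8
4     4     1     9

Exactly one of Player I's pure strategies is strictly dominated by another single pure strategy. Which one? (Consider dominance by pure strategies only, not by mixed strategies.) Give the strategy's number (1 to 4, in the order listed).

Compare 1 with 3: 7 > 2, 5 > 2, 8 > 6.
So 3 strictly dominates 1 for Player I; 1 is strictly dominated.

1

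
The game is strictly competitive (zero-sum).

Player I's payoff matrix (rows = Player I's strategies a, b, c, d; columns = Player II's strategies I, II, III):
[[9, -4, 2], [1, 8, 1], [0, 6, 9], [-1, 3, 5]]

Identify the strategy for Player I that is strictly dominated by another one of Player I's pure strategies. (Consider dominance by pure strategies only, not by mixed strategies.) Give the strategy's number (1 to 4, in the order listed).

4

Compare d with c: 0 > -1, 6 > 3, 9 > 5.
So c strictly dominates d for Player I; d is strictly dominated.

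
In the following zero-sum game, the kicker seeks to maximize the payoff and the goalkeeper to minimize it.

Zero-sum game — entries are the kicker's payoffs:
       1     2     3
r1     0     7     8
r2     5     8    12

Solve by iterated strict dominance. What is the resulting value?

Row r1 is strictly dominated by row r2 (5>0, 8>7, 12>8); eliminate r1.
Column 2 is strictly dominated by 1 for the goalkeeper (5<8); eliminate 2.
Column 3 is strictly dominated by 1 for the goalkeeper (5<12); eliminate 3.
Only (r2, 1) remains, with payoff 5.

5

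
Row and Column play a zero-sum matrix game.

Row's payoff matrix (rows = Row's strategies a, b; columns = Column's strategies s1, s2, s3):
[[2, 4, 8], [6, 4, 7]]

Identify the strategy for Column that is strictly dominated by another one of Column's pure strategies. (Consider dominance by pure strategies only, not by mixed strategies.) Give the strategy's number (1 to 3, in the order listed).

Column prefers columns that give Row less. Compare s3 with s1: 2 < 8, 6 < 7.
So s1 strictly dominates s3 for Column; s3 is strictly dominated.

3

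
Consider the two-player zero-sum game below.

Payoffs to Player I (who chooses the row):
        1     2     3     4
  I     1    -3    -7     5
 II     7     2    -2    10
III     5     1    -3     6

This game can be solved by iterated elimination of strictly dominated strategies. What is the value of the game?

-2

Column 1 is strictly dominated by 2 for Player II (-3<1, 2<7, 1<5); eliminate 1.
Row I is strictly dominated by row II (2>-3, -2>-7, 10>5); eliminate I.
Column 4 is strictly dominated by 2 for Player II (2<10, 1<6); eliminate 4.
Column 2 is strictly dominated by 3 for Player II (-2<2, -3<1); eliminate 2.
Row III is strictly dominated by row II (-2>-3); eliminate III.
Only (II, 3) remains, with payoff -2.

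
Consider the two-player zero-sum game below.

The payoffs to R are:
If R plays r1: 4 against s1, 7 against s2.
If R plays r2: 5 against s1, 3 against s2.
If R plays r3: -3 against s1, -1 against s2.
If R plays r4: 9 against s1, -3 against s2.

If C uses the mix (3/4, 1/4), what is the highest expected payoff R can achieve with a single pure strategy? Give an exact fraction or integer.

r1: (4)·(3/4) + (7)·(1/4) = 19/4.
r2: (5)·(3/4) + (3)·(1/4) = 9/2.
r3: (-3)·(3/4) + (-1)·(1/4) = -5/2.
r4: (9)·(3/4) + (-3)·(1/4) = 6.
The best pure response is r4 with expected payoff 6.

6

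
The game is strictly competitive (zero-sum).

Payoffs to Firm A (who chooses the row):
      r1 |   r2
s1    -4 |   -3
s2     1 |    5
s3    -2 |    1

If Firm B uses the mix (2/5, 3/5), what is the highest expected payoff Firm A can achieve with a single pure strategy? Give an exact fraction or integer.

17/5

s1: (-4)·(2/5) + (-3)·(3/5) = -17/5.
s2: (1)·(2/5) + (5)·(3/5) = 17/5.
s3: (-2)·(2/5) + (1)·(3/5) = -1/5.
The best pure response is s2 with expected payoff 17/5.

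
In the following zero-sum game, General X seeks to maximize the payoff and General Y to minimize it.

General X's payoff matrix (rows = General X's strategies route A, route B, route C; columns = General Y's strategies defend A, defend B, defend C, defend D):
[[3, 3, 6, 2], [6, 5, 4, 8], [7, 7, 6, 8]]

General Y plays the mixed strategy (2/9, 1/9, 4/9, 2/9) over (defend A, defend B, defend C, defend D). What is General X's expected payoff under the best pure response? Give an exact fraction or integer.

route A: (3)·(2/9) + (3)·(1/9) + (6)·(4/9) + (2)·(2/9) = 37/9.
route B: (6)·(2/9) + (5)·(1/9) + (4)·(4/9) + (8)·(2/9) = 49/9.
route C: (7)·(2/9) + (7)·(1/9) + (6)·(4/9) + (8)·(2/9) = 61/9.
The best pure response is route C with expected payoff 61/9.

61/9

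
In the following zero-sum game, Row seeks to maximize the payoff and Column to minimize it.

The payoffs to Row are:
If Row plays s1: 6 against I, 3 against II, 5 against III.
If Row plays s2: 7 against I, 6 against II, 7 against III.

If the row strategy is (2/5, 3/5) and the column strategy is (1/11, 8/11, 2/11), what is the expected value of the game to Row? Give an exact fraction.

287/55

Against (1/11, 8/11, 2/11), each row's expected payoff is s1: 40/11; s2: 69/11.
Taking the (2/5, 3/5)-weighted average: (2/5)·(40/11) + (3/5)·(69/11) = 287/55.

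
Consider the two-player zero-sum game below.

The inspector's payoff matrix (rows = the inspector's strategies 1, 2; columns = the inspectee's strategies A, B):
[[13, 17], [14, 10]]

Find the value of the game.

27/2

Row minima are 13 and 10, so the inspector's maximin is 13; column maxima are 14 and 17, so the inspectee's minimax is 14. These differ, so the equilibrium is in mixed strategies.
Let the inspector play 1 with probability p. The inspectee is indifferent when 13p + 14(1−p) = 17p + 10(1−p), giving p = 1/2.
Let the inspectee play A with probability q. The inspector is indifferent when 13q + 17(1−q) = 14q + 10(1−q), giving q = 7/8.
The value is 13·(7/8) + (17)·(1/8) = 27/2.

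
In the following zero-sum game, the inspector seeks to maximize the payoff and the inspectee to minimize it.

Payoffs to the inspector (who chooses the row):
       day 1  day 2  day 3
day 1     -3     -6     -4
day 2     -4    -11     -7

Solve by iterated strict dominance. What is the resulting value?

Row day 2 is strictly dominated by row day 1 (-3>-4, -6>-11, -4>-7); eliminate day 2.
Column day 3 is strictly dominated by day 2 for the inspectee (-6<-4); eliminate day 3.
Column day 1 is strictly dominated by day 2 for the inspectee (-6<-3); eliminate day 1.
Only (day 1, day 2) remains, with payoff -6.

-6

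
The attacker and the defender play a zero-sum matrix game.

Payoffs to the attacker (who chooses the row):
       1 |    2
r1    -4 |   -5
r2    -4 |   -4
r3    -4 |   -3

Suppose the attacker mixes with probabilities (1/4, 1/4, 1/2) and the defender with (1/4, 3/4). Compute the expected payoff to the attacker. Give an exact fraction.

Against (1/4, 3/4), each row's expected payoff is r1: -19/4; r2: -4; r3: -13/4.
Taking the (1/4, 1/4, 1/2)-weighted average: (1/4)·(-19/4) + (1/4)·(-4) + (1/2)·(-13/4) = -61/16.

-61/16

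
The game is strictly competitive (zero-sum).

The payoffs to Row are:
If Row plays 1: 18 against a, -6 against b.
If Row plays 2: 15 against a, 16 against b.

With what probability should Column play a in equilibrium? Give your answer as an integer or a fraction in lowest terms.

Row minima are -6 and 15, so Row's maximin is 15; column maxima are 18 and 16, so Column's minimax is 16. These differ, so the equilibrium is in mixed strategies.
Let Column play a with probability q. Row is indifferent when 18q − 6(1−q) = 15q + 16(1−q), giving q = 22/25.

22/25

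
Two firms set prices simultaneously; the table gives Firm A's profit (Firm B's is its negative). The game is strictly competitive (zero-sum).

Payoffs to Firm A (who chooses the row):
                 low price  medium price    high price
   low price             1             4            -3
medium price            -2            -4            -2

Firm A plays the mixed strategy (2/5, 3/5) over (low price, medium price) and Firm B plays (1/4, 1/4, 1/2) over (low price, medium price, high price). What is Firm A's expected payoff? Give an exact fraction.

-8/5

Against (1/4, 1/4, 1/2), each row's expected payoff is low price: -1/4; medium price: -5/2.
Taking the (2/5, 3/5)-weighted average: (2/5)·(-1/4) + (3/5)·(-5/2) = -8/5.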